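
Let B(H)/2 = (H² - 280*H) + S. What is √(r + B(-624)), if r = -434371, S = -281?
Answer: √693259 ≈ 832.62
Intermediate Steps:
B(H) = -562 - 560*H + 2*H² (B(H) = 2*((H² - 280*H) - 281) = 2*(-281 + H² - 280*H) = -562 - 560*H + 2*H²)
√(r + B(-624)) = √(-434371 + (-562 - 560*(-624) + 2*(-624)²)) = √(-434371 + (-562 + 349440 + 2*389376)) = √(-434371 + (-562 + 349440 + 778752)) = √(-434371 + 1127630) = √693259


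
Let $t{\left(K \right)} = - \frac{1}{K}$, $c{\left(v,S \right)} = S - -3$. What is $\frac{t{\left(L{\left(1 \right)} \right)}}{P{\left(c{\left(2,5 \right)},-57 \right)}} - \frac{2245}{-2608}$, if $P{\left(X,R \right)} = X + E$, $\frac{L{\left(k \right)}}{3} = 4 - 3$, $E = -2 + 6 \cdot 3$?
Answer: $\frac{19879}{23472} \approx 0.84692$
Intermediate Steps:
$E = 16$ ($E = -2 + 18 = 16$)
$c{\left(v,S \right)} = 3 + S$ ($c{\left(v,S \right)} = S + 3 = 3 + S$)
$L{\left(k \right)} = 3$ ($L{\left(k \right)} = 3 \left(4 - 3\right) = 3 \cdot 1 = 3$)
$P{\left(X,R \right)} = 16 + X$ ($P{\left(X,R \right)} = X + 16 = 16 + X$)
$\frac{t{\left(L{\left(1 \right)} \right)}}{P{\left(c{\left(2,5 \right)},-57 \right)}} - \frac{2245}{-2608} = \frac{\left(-1\right) \frac{1}{3}}{16 + \left(3 + 5\right)} - \frac{2245}{-2608} = \frac{\left(-1\right) \frac{1}{3}}{16 + 8} - - \frac{2245}{2608} = - \frac{1}{3 \cdot 24} + \frac{2245}{2608} = \left(- \frac{1}{3}\right) \frac{1}{24} + \frac{2245}{2608} = - \frac{1}{72} + \frac{2245}{2608} = \frac{19879}{23472}$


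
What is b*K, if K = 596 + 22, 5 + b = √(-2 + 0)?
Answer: -3090 + 618*I*√2 ≈ -3090.0 + 873.98*I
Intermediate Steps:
b = -5 + I*√2 (b = -5 + √(-2 + 0) = -5 + √(-2) = -5 + I*√2 ≈ -5.0 + 1.4142*I)
K = 618
b*K = (-5 + I*√2)*618 = -3090 + 618*I*√2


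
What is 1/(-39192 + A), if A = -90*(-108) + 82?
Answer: -1/29390 ≈ -3.4025e-5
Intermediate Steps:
A = 9802 (A = 9720 + 82 = 9802)
1/(-39192 + A) = 1/(-39192 + 9802) = 1/(-29390) = -1/29390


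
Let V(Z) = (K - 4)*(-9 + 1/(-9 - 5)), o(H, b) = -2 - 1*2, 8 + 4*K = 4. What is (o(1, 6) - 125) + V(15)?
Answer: -1171/14 ≈ -83.643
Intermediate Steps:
K = -1 (K = -2 + (1/4)*4 = -2 + 1 = -1)
o(H, b) = -4 (o(H, b) = -2 - 2 = -4)
V(Z) = 635/14 (V(Z) = (-1 - 4)*(-9 + 1/(-9 - 5)) = -5*(-9 + 1/(-14)) = -5*(-9 - 1/14) = -5*(-127/14) = 635/14)
(o(1, 6) - 125) + V(15) = (-4 - 125) + 635/14 = -129 + 635/14 = -1171/14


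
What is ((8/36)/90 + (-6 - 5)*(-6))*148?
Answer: 3956188/405 ≈ 9768.4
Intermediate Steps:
((8/36)/90 + (-6 - 5)*(-6))*148 = ((8*(1/36))*(1/90) - 11*(-6))*148 = ((2/9)*(1/90) + 66)*148 = (1/405 + 66)*148 = (26731/405)*148 = 3956188/405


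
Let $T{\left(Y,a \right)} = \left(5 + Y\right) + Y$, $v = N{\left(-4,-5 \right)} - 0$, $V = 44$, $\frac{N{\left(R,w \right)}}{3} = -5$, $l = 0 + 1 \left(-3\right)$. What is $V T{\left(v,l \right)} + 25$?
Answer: $-1075$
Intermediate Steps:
$l = -3$ ($l = 0 - 3 = -3$)
$N{\left(R,w \right)} = -15$ ($N{\left(R,w \right)} = 3 \left(-5\right) = -15$)
$v = -15$ ($v = -15 - 0 = -15 + 0 = -15$)
$T{\left(Y,a \right)} = 5 + 2 Y$
$V T{\left(v,l \right)} + 25 = 44 \left(5 + 2 \left(-15\right)\right) + 25 = 44 \left(5 - 30\right) + 25 = 44 \left(-25\right) + 25 = -1100 + 25 = -1075$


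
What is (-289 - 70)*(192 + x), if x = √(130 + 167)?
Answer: -68928 - 1077*√33 ≈ -75115.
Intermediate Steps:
x = 3*√33 (x = √297 = 3*√33 ≈ 17.234)
(-289 - 70)*(192 + x) = (-289 - 70)*(192 + 3*√33) = -359*(192 + 3*√33) = -68928 - 1077*√33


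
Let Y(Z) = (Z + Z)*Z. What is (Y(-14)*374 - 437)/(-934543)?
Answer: -146171/934543 ≈ -0.15641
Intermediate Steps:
Y(Z) = 2*Z² (Y(Z) = (2*Z)*Z = 2*Z²)
(Y(-14)*374 - 437)/(-934543) = ((2*(-14)²)*374 - 437)/(-934543) = ((2*196)*374 - 437)*(-1/934543) = (392*374 - 437)*(-1/934543) = (146608 - 437)*(-1/934543) = 146171*(-1/934543) = -146171/934543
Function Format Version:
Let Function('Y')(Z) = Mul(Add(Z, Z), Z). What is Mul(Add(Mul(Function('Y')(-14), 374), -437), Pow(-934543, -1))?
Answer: Rational(-146171, 934543) ≈ -0.15641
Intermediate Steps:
Function('Y')(Z) = Mul(2, Pow(Z, 2)) (Function('Y')(Z) = Mul(Mul(2, Z), Z) = Mul(2, Pow(Z, 2)))
Mul(Add(Mul(Function('Y')(-14), 374), -437), Pow(-934543, -1)) = Mul(Add(Mul(Mul(2, Pow(-14, 2)), 374), -437), Pow(-934543, -1)) = Mul(Add(Mul(Mul(2, 196), 374), -437), Rational(-1, 934543)) = Mul(Add(Mul(392, 374), -437), Rational(-1, 934543)) = Mul(Add(146608, -437), Rational(-1, 934543)) = Mul(146171, Rational(-1, 934543)) = Rational(-146171, 934543)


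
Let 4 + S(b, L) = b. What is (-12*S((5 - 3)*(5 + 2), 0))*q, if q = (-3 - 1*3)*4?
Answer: 2880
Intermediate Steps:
q = -24 (q = (-3 - 3)*4 = -6*4 = -24)
S(b, L) = -4 + b
(-12*S((5 - 3)*(5 + 2), 0))*q = -12*(-4 + (5 - 3)*(5 + 2))*(-24) = -12*(-4 + 2*7)*(-24) = -12*(-4 + 14)*(-24) = -12*10*(-24) = -120*(-24) = 2880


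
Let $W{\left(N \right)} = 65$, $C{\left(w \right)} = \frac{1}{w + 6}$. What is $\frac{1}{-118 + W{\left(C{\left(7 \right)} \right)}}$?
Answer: $- \frac{1}{53} \approx -0.018868$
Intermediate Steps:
$C{\left(w \right)} = \frac{1}{6 + w}$
$\frac{1}{-118 + W{\left(C{\left(7 \right)} \right)}} = \frac{1}{-118 + 65} = \frac{1}{-53} = - \frac{1}{53}$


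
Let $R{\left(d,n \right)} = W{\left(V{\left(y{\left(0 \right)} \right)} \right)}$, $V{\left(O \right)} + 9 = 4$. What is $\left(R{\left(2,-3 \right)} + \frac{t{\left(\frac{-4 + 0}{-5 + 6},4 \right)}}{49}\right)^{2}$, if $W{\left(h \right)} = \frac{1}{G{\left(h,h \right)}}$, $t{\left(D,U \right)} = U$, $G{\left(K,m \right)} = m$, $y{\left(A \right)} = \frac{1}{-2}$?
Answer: $\frac{841}{60025} \approx 0.014011$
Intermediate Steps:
$y{\left(A \right)} = - \frac{1}{2}$
$V{\left(O \right)} = -5$ ($V{\left(O \right)} = -9 + 4 = -5$)
$W{\left(h \right)} = \frac{1}{h}$
$R{\left(d,n \right)} = - \frac{1}{5}$ ($R{\left(d,n \right)} = \frac{1}{-5} = - \frac{1}{5}$)
$\left(R{\left(2,-3 \right)} + \frac{t{\left(\frac{-4 + 0}{-5 + 6},4 \right)}}{49}\right)^{2} = \left(- \frac{1}{5} + \frac{4}{49}\right)^{2} = \left(- \frac{29}{245}\right)^{2} = \frac{841}{60025}$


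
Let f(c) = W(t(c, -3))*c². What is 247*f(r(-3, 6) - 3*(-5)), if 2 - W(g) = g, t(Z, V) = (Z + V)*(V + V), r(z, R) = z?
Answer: 1991808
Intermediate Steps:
t(Z, V) = 2*V*(V + Z) (t(Z, V) = (V + Z)*(2*V) = 2*V*(V + Z))
W(g) = 2 - g
f(c) = c²*(-16 + 6*c) (f(c) = (2 - 2*(-3)*(-3 + c))*c² = (2 - (18 - 6*c))*c² = (2 + (-18 + 6*c))*c² = (-16 + 6*c)*c² = c²*(-16 + 6*c))
247*f(r(-3, 6) - 3*(-5)) = 247*((-3 - 3*(-5))²*(-16 + 6*(-3 - 3*(-5)))) = 247*((-3 + 15)²*(-16 + 6*(-3 + 15))) = 247*(12²*(-16 + 6*12)) = 247*(144*(-16 + 72)) = 247*(144*56) = 247*8064 = 1991808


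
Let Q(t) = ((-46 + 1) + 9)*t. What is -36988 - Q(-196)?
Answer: -44044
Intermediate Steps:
Q(t) = -36*t (Q(t) = (-45 + 9)*t = -36*t)
-36988 - Q(-196) = -36988 - (-36)*(-196) = -36988 - 1*7056 = -36988 - 7056 = -44044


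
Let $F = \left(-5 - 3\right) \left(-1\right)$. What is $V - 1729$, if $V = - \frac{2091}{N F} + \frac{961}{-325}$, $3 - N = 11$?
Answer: $- \frac{35345129}{20800} \approx -1699.3$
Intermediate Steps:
$N = -8$ ($N = 3 - 11 = -8$)
$F = 8$ ($F = \left(-8\right) \left(-1\right) = 8$)
$V = \frac{618071}{20800}$ ($V = - \frac{2091}{\left(-8\right) 8} + \frac{961}{-325} = - \frac{2091}{-64} + 961 \left(- \frac{1}{325}\right) = \left(-2091\right) \left(- \frac{1}{64}\right) - \frac{961}{325} = \frac{2091}{64} - \frac{961}{325} = \frac{618071}{20800} \approx 29.715$)
$V - 1729 = \frac{618071}{20800} - 1729 = - \frac{35345129}{20800}$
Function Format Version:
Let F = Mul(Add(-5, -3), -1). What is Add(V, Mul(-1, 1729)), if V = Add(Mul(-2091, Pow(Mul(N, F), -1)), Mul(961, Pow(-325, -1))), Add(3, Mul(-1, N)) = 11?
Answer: Rational(-35345129, 20800) ≈ -1699.3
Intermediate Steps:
N = -8 (N = Add(3, Mul(-1, 11)) = Add(3, -11) = -8)
F = 8 (F = Mul(-8, -1) = 8)
V = Rational(618071, 20800) (V = Add(Mul(-2091, Pow(Mul(-8, 8), -1)), Mul(961, Pow(-325, -1))) = Add(Mul(-2091, Pow(-64, -1)), Mul(961, Rational(-1, 325))) = Add(Mul(-2091, Rational(-1, 64)), Rational(-961, 325)) = Add(Rational(2091, 64), Rational(-961, 325)) = Rational(618071, 20800) ≈ 29.715)
Add(V, Mul(-1, 1729)) = Add(Rational(618071, 20800), Mul(-1, 1729)) = Add(Rational(618071, 20800), -1729) = Rational(-35345129, 20800)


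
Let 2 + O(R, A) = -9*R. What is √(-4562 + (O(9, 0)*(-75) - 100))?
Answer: √1563 ≈ 39.535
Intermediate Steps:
O(R, A) = -2 - 9*R
√(-4562 + (O(9, 0)*(-75) - 100)) = √(-4562 + ((-2 - 9*9)*(-75) - 100)) = √(-4562 + ((-2 - 81)*(-75) - 100)) = √(-4562 + (-83*(-75) - 100)) = √(-4562 + (6225 - 100)) = √(-4562 + 6125) = √1563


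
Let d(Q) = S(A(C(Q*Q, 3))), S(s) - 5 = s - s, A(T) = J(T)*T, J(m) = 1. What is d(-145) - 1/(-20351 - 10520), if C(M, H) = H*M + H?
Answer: 154356/30871 ≈ 5.0000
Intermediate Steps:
C(M, H) = H + H*M
A(T) = T (A(T) = 1*T = T)
S(s) = 5 (S(s) = 5 + (s - s) = 5 + 0 = 5)
d(Q) = 5
d(-145) - 1/(-20351 - 10520) = 5 - 1/(-20351 - 10520) = 5 - 1/(-30871) = 5 - 1*(-1/30871) = 5 + 1/30871 = 154356/30871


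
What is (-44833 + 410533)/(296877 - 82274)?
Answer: 365700/214603 ≈ 1.7041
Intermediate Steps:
(-44833 + 410533)/(296877 - 82274) = 365700/214603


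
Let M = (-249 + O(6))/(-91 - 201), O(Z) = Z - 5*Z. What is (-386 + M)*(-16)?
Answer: 449756/73 ≈ 6161.0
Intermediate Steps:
O(Z) = -4*Z
M = 273/292 (M = (-249 - 4*6)/(-91 - 201) = (-249 - 24)/(-292) = -273*(-1/292) = 273/292 ≈ 0.93493)
(-386 + M)*(-16) = (-386 + 273/292)*(-16) = -112439/292*(-16) = 449756/73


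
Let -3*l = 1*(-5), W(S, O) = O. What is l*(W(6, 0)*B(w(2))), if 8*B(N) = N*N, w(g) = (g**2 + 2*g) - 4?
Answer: 0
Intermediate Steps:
w(g) = -4 + g**2 + 2*g
B(N) = N**2/8 (B(N) = (N*N)/8 = N**2/8)
l = 5/3 (l = -(-5)/3 = -1/3*(-5) = 5/3 ≈ 1.6667)
l*(W(6, 0)*B(w(2))) = 5*(0*((-4 + 2**2 + 2*2)**2/8))/3 = 5*(0*((-4 + 4 + 4)**2/8))/3 = 5*(0*((1/8)*4**2))/3 = 5*(0*((1/8)*16))/3 = 5*(0*2)/3 = (5/3)*0 = 0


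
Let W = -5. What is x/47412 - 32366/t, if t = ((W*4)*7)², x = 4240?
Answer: -181429099/116159400 ≈ -1.5619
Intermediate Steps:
t = 19600 (t = (-5*4*7)² = (-20*7)² = (-140)² = 19600)
x/47412 - 32366/t = 4240/47412 - 32366/19600 = 4240*(1/47412) - 32366*1/19600 = 1060/11853 - 16183/9800 = -181429099/116159400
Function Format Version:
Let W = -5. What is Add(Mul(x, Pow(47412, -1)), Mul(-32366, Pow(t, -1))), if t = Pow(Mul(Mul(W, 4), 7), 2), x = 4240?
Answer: Rational(-181429099, 116159400) ≈ -1.5619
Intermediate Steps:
t = 19600 (t = Pow(Mul(Mul(-5, 4), 7), 2) = Pow(Mul(-20, 7), 2) = Pow(-140, 2) = 19600)
Add(Mul(x, Pow(47412, -1)), Mul(-32366, Pow(t, -1))) = Add(Mul(4240, Pow(47412, -1)), Mul(-32366, Pow(19600, -1))) = Add(Mul(4240, Rational(1, 47412)), Mul(-32366, Rational(1, 19600))) = Add(Rational(1060, 11853), Rational(-16183, 9800)) = Rational(-181429099, 116159400)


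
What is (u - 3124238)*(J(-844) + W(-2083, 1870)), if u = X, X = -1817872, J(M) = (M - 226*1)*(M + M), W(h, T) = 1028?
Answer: -8931321886680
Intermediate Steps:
J(M) = 2*M*(-226 + M) (J(M) = (M - 226)*(2*M) = (-226 + M)*(2*M) = 2*M*(-226 + M))
u = -1817872
(u - 3124238)*(J(-844) + W(-2083, 1870)) = (-1817872 - 3124238)*(2*(-844)*(-226 - 844) + 1028) = -4942110*(2*(-844)*(-1070) + 1028) = -4942110*(1806160 + 1028) = -4942110*1807188 = -8931321886680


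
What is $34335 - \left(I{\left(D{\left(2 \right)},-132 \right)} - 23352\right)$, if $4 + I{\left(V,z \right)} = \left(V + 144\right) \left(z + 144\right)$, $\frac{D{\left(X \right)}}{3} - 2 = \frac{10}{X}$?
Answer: $55711$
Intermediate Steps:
$D{\left(X \right)} = 6 + \frac{30}{X}$ ($D{\left(X \right)} = 6 + 3 \frac{10}{X} = 6 + \frac{30}{X}$)
$I{\left(V,z \right)} = -4 + \left(144 + V\right) \left(144 + z\right)$ ($I{\left(V,z \right)} = -4 + \left(V + 144\right) \left(z + 144\right) = -4 + \left(144 + V\right) \left(144 + z\right)$)
$34335 - \left(I{\left(D{\left(2 \right)},-132 \right)} - 23352\right) = 34335 - \left(\left(20732 + 144 \left(6 + \frac{30}{2}\right) + 144 \left(-132\right) + \left(6 + \frac{30}{2}\right) \left(-132\right)\right) - 23352\right) = 34335 - \left(\left(20732 + 144 \left(6 + 30 \cdot \frac{1}{2}\right) - 19008 + \left(6 + 30 \cdot \frac{1}{2}\right) \left(-132\right)\right) - 23352\right) = 34335 - \left(\left(20732 + 144 \left(6 + 15\right) - 19008 + \left(6 + 15\right) \left(-132\right)\right) - 23352\right) = 34335 - \left(\left(20732 + 144 \cdot 21 - 19008 + 21 \left(-132\right)\right) - 23352\right) = 34335 - \left(\left(20732 + 3024 - 19008 - 2772\right) - 23352\right) = 34335 - \left(1976 - 23352\right) = 34335 - -21376 = 34335 + 21376 = 55711$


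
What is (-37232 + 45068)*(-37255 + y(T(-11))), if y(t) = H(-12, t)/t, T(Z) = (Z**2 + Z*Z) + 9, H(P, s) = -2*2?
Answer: -73274506524/251 ≈ -2.9193e+8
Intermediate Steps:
H(P, s) = -4
T(Z) = 9 + 2*Z**2 (T(Z) = (Z**2 + Z**2) + 9 = 2*Z**2 + 9 = 9 + 2*Z**2)
y(t) = -4/t
(-37232 + 45068)*(-37255 + y(T(-11))) = (-37232 + 45068)*(-37255 - 4/(9 + 2*(-11)**2)) = 7836*(-37255 - 4/(9 + 2*121)) = 7836*(-37255 - 4/(9 + 242)) = 7836*(-37255 - 4/251) = 7836*(-9351009/251) = -73274506524/251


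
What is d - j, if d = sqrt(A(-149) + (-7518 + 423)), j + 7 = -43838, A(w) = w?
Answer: 43845 + 2*I*sqrt(1811) ≈ 43845.0 + 85.112*I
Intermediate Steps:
j = -43845 (j = -7 - 43838 = -43845)
d = 2*I*sqrt(1811) (d = sqrt(-149 + (-7518 + 423)) = sqrt(-149 - 7095) = sqrt(-7244) = 2*I*sqrt(1811) ≈ 85.112*I)
d - j = 2*I*sqrt(1811) - 1*(-43845) = 2*I*sqrt(1811) + 43845 = 43845 + 2*I*sqrt(1811)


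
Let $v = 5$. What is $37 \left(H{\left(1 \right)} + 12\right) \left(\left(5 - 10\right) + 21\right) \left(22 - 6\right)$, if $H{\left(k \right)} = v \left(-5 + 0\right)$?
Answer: $-123136$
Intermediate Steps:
$H{\left(k \right)} = -25$ ($H{\left(k \right)} = 5 \left(-5 + 0\right) = 5 \left(-5\right) = -25$)
$37 \left(H{\left(1 \right)} + 12\right) \left(\left(5 - 10\right) + 21\right) \left(22 - 6\right) = 37 \left(-25 + 12\right) \left(\left(5 - 10\right) + 21\right) \left(22 - 6\right) = 37 \left(- 13 \left(\left(5 - 10\right) + 21\right)\right) \left(22 - 6\right) = 37 \left(- 13 \left(-5 + 21\right)\right) 16 = 37 \left(\left(-13\right) 16\right) 16 = 37 \left(-208\right) 16 = \left(-7696\right) 16 = -123136$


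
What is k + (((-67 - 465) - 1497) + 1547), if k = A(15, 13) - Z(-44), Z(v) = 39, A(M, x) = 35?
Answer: -486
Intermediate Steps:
k = -4 (k = 35 - 1*39 = 35 - 39 = -4)
k + (((-67 - 465) - 1497) + 1547) = -4 + (((-67 - 465) - 1497) + 1547) = -4 + ((-532 - 1497) + 1547) = -4 + (-2029 + 1547) = -4 - 482 = -486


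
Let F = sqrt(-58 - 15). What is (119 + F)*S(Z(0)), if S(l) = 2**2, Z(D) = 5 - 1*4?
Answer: 476 + 4*I*sqrt(73) ≈ 476.0 + 34.176*I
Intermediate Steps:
Z(D) = 1 (Z(D) = 5 - 4 = 1)
S(l) = 4
F = I*sqrt(73) (F = sqrt(-73) = I*sqrt(73) ≈ 8.544*I)
(119 + F)*S(Z(0)) = (119 + I*sqrt(73))*4 = 476 + 4*I*sqrt(73)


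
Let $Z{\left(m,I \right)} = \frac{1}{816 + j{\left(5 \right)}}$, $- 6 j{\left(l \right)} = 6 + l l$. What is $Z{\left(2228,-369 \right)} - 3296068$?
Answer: $- \frac{16035370814}{4865} \approx -3.2961 \cdot 10^{6}$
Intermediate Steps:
$j{\left(l \right)} = -1 - \frac{l^{2}}{6}$ ($j{\left(l \right)} = - \frac{6 + l l}{6} = - \frac{6 + l^{2}}{6} = -1 - \frac{l^{2}}{6}$)
$Z{\left(m,I \right)} = \frac{6}{4865}$ ($Z{\left(m,I \right)} = \frac{1}{816 - \left(1 + \frac{5^{2}}{6}\right)} = \frac{1}{816 - \frac{31}{6}} = \frac{1}{\frac{4865}{6}} = \frac{6}{4865}$)
$Z{\left(2228,-369 \right)} - 3296068 = \frac{6}{4865} - 3296068 = - \frac{16035370814}{4865}$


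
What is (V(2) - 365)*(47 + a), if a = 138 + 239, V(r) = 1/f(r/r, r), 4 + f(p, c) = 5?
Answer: -154336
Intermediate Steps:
f(p, c) = 1 (f(p, c) = -4 + 5 = 1)
V(r) = 1 (V(r) = 1/1 = 1)
a = 377
(V(2) - 365)*(47 + a) = (1 - 365)*(47 + 377) = -364*424 = -154336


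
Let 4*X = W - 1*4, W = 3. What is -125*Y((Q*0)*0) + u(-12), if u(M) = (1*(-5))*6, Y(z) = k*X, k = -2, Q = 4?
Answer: -185/2 ≈ -92.500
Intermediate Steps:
X = -¼ (X = (3 - 1*4)/4 = (3 - 4)/4 = (¼)*(-1) = -¼ ≈ -0.25000)
Y(z) = ½ (Y(z) = -2*(-¼) = ½)
u(M) = -30 (u(M) = -5*6 = -30)
-125*Y((Q*0)*0) + u(-12) = -125*½ - 30 = -125/2 - 30 = -185/2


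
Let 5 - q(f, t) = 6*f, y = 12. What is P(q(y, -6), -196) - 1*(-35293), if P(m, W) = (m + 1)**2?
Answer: 39649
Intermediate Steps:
q(f, t) = 5 - 6*f
P(m, W) = (1 + m)**2
P(q(y, -6), -196) - 1*(-35293) = (1 + (5 - 6*12))**2 - 1*(-35293) = (1 + (5 - 72))**2 + 35293 = (1 - 67)**2 + 35293 = (-66)**2 + 35293 = 4356 + 35293 = 39649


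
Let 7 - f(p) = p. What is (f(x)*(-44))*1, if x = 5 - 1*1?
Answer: -132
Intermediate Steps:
x = 4 (x = 5 - 1 = 4)
f(p) = 7 - p
(f(x)*(-44))*1 = ((7 - 1*4)*(-44))*1 = ((7 - 4)*(-44))*1 = (3*(-44))*1 = -132*1 = -132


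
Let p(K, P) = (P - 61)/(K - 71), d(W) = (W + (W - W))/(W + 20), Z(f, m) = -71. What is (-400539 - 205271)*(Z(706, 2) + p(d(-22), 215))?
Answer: 133702267/3 ≈ 4.4567e+7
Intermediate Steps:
d(W) = W/(20 + W) (d(W) = (W + 0)/(20 + W) = W/(20 + W))
p(K, P) = (-61 + P)/(-71 + K)
(-400539 - 205271)*(Z(706, 2) + p(d(-22), 215)) = (-400539 - 205271)*(-71 + (-61 + 215)/(-71 - 22/(20 - 22))) = -605810*(-71 + 154/(-71 - 22/(-2))) = -605810*(-71 + 154/(-71 - 22*(-½))) = -605810*(-71 + 154/(-71 + 11)) = -605810*(-71 + 154/(-60)) = -605810*(-71 - 1/60*154) = -605810*(-71 - 77/30) = -605810*(-2207/30) = 133702267/3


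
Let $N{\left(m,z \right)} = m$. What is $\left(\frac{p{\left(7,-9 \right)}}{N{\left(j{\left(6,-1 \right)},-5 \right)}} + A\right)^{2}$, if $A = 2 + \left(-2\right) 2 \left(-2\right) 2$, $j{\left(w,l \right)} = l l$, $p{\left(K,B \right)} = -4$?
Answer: $196$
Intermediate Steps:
$j{\left(w,l \right)} = l^{2}$
$A = 18$ ($A = 2 + \left(-4\right) \left(-2\right) 2 = 2 + 8 \cdot 2 = 2 + 16 = 18$)
$\left(\frac{p{\left(7,-9 \right)}}{N{\left(j{\left(6,-1 \right)},-5 \right)}} + A\right)^{2} = \left(- \frac{4}{\left(-1\right)^{2}} + 18\right)^{2} = \left(- \frac{4}{1} + 18\right)^{2} = \left(\left(-4\right) 1 + 18\right)^{2} = \left(-4 + 18\right)^{2} = 14^{2} = 196$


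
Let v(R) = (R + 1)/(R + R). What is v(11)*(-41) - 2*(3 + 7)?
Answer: -466/11 ≈ -42.364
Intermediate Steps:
v(R) = (1 + R)/(2*R) (v(R) = (1 + R)/((2*R)) = (1 + R)*(1/(2*R)) = (1 + R)/(2*R))
v(11)*(-41) - 2*(3 + 7) = ((½)*(1 + 11)/11)*(-41) - 2*(3 + 7) = ((½)*(1/11)*12)*(-41) - 2*10 = (6/11)*(-41) - 20 = -246/11 - 20 = -466/11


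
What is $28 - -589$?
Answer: $617$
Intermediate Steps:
$28 - -589 = 28 + 589 = 617$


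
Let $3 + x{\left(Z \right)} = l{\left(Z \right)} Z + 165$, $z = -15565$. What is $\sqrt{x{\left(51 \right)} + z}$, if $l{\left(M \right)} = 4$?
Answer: $i \sqrt{15199} \approx 123.28 i$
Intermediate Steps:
$x{\left(Z \right)} = 162 + 4 Z$ ($x{\left(Z \right)} = -3 + \left(4 Z + 165\right) = -3 + \left(165 + 4 Z\right) = 162 + 4 Z$)
$\sqrt{x{\left(51 \right)} + z} = \sqrt{\left(162 + 4 \cdot 51\right) - 15565} = \sqrt{\left(162 + 204\right) - 15565} = \sqrt{366 - 15565} = \sqrt{-15199} = i \sqrt{15199}$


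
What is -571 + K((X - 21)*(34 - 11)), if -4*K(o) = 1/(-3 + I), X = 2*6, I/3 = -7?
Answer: -54815/96 ≈ -570.99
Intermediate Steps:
I = -21 (I = 3*(-7) = -21)
X = 12
K(o) = 1/96 (K(o) = -1/(4*(-3 - 21)) = -¼/(-24) = -¼*(-1/24) = 1/96)
-571 + K((X - 21)*(34 - 11)) = -571 + 1/96 = -54815/96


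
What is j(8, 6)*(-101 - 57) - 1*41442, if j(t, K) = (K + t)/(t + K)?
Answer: -41600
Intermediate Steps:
j(t, K) = 1 (j(t, K) = (K + t)/(K + t) = 1)
j(8, 6)*(-101 - 57) - 1*41442 = 1*(-101 - 57) - 1*41442 = 1*(-158) - 41442 = -158 - 41442 = -41600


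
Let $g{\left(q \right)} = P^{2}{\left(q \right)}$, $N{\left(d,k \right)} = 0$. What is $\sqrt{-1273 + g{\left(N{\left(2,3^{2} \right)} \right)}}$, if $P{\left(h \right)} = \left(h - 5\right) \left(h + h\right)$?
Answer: $i \sqrt{1273} \approx 35.679 i$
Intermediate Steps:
$P{\left(h \right)} = 2 h \left(-5 + h\right)$ ($P{\left(h \right)} = \left(-5 + h\right) 2 h = 2 h \left(-5 + h\right)$)
$g{\left(q \right)} = 4 q^{2} \left(-5 + q\right)^{2}$ ($g{\left(q \right)} = \left(2 q \left(-5 + q\right)\right)^{2} = 4 q^{2} \left(-5 + q\right)^{2}$)
$\sqrt{-1273 + g{\left(N{\left(2,3^{2} \right)} \right)}} = \sqrt{-1273 + 4 \cdot 0^{2} \left(-5 + 0\right)^{2}} = \sqrt{-1273 + 4 \cdot 0 \left(-5\right)^{2}} = \sqrt{-1273 + 4 \cdot 0 \cdot 25} = \sqrt{-1273 + 0} = \sqrt{-1273} = i \sqrt{1273}$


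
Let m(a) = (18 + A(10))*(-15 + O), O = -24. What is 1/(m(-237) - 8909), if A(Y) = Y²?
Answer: -1/13511 ≈ -7.4014e-5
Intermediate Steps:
m(a) = -4602 (m(a) = (18 + 10²)*(-15 - 24) = (18 + 100)*(-39) = 118*(-39) = -4602)
1/(m(-237) - 8909) = 1/(-4602 - 8909) = 1/(-13511) = -1/13511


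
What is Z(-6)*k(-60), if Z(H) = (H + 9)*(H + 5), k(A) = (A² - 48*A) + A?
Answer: -19260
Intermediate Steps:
k(A) = A² - 47*A
Z(H) = (5 + H)*(9 + H) (Z(H) = (9 + H)*(5 + H) = (5 + H)*(9 + H))
Z(-6)*k(-60) = (45 + (-6)² + 14*(-6))*(-60*(-47 - 60)) = (45 + 36 - 84)*(-60*(-107)) = -3*6420 = -19260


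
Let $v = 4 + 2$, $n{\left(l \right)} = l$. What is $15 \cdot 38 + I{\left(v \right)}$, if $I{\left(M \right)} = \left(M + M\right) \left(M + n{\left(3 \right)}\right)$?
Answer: $678$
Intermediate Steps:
$v = 6$
$I{\left(M \right)} = 2 M \left(3 + M\right)$ ($I{\left(M \right)} = \left(M + M\right) \left(M + 3\right) = 2 M \left(3 + M\right)$)
$15 \cdot 38 + I{\left(v \right)} = 15 \cdot 38 + 2 \cdot 6 \left(3 + 6\right) = 570 + 2 \cdot 6 \cdot 9 = 570 + 108 = 678$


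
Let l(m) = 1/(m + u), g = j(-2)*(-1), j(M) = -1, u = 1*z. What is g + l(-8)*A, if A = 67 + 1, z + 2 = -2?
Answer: -14/3 ≈ -4.6667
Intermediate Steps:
z = -4 (z = -2 - 2 = -4)
u = -4 (u = 1*(-4) = -4)
g = 1 (g = -1*(-1) = 1)
A = 68
l(m) = 1/(-4 + m) (l(m) = 1/(m - 4) = 1/(-4 + m))
g + l(-8)*A = 1 + 68/(-4 - 8) = 1 + 68/(-12) = 1 - 1/12*68 = 1 - 17/3 = -14/3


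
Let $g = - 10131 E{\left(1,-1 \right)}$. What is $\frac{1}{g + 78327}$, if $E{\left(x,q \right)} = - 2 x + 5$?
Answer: $\frac{1}{47934} \approx 2.0862 \cdot 10^{-5}$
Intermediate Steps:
$E{\left(x,q \right)} = 5 - 2 x$
$g = -30393$ ($g = - 10131 \left(5 - 2\right) = \left(-10131\right) 3 = -30393$)
$\frac{1}{g + 78327} = \frac{1}{-30393 + 78327} = \frac{1}{47934}$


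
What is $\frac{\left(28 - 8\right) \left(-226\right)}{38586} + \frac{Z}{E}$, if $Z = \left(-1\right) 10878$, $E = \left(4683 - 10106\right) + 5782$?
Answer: $- \frac{210680594}{6926187} \approx -30.418$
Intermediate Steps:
$E = 359$ ($E = -5423 + 5782 = 359$)
$Z = -10878$
$\frac{\left(28 - 8\right) \left(-226\right)}{38586} + \frac{Z}{E} = \frac{\left(28 - 8\right) \left(-226\right)}{38586} - \frac{10878}{359} = 20 \left(-226\right) \frac{1}{38586} - \frac{10878}{359} = \left(-4520\right) \frac{1}{38586} - \frac{10878}{359} = - \frac{2260}{19293} - \frac{10878}{359} = - \frac{210680594}{6926187}$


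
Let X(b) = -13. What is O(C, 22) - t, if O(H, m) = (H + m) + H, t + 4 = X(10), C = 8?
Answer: 55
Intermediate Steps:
t = -17 (t = -4 - 13 = -17)
O(H, m) = m + 2*H
O(C, 22) - t = (22 + 2*8) - 1*(-17) = (22 + 16) + 17 = 38 + 17 = 55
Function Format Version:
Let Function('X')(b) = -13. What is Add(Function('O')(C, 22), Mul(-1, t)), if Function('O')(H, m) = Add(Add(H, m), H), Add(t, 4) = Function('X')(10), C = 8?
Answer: 55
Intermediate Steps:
t = -17 (t = Add(-4, -13) = -17)
Function('O')(H, m) = Add(m, Mul(2, H))
Add(Function('O')(C, 22), Mul(-1, t)) = Add(Add(22, Mul(2, 8)), Mul(-1, -17)) = Add(Add(22, 16), 17) = Add(38, 17) = 55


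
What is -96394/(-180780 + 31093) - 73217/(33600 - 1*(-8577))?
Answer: -8336183/7634037 ≈ -1.0920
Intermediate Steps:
-96394/(-180780 + 31093) - 73217/(33600 - 1*(-8577)) = -96394/(-149687) - 73217/(33600 + 8577) = -96394*(-1/149687) - 73217/42177 = 96394/149687 - 73217*1/42177 = 96394/149687 - 73217/42177 = -8336183/7634037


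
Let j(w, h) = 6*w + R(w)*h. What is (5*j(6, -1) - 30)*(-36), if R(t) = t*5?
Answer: 0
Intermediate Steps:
R(t) = 5*t
j(w, h) = 6*w + 5*h*w (j(w, h) = 6*w + (5*w)*h = 6*w + 5*h*w)
(5*j(6, -1) - 30)*(-36) = (5*(6*(6 + 5*(-1))) - 30)*(-36) = (5*(6*(6 - 5)) - 30)*(-36) = (5*(6*1) - 30)*(-36) = (5*6 - 30)*(-36) = (30 - 30)*(-36) = 0*(-36) = 0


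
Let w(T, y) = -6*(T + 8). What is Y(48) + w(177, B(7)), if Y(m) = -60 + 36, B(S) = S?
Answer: -1134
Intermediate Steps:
w(T, y) = -48 - 6*T (w(T, y) = -6*(8 + T) = -48 - 6*T)
Y(m) = -24
Y(48) + w(177, B(7)) = -24 + (-48 - 6*177) = -24 + (-48 - 1062) = -24 - 1110 = -1134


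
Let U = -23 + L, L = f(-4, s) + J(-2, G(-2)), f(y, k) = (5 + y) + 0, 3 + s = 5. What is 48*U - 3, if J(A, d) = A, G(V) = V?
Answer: -1155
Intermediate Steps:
s = 2 (s = -3 + 5 = 2)
f(y, k) = 5 + y
L = -1 (L = (5 - 4) - 2 = 1 - 2 = -1)
U = -24 (U = -23 - 1 = -24)
48*U - 3 = 48*(-24) - 3 = -1152 - 3 = -1155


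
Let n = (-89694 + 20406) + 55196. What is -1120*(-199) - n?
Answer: 236972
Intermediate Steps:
n = -14092 (n = -69288 + 55196 = -14092)
-1120*(-199) - n = -1120*(-199) - 1*(-14092) = 222880 + 14092 = 236972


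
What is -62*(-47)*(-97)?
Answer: -282658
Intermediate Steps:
-62*(-47)*(-97) = 2914*(-97) = -282658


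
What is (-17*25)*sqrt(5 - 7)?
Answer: -425*I*sqrt(2) ≈ -601.04*I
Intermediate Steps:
(-17*25)*sqrt(5 - 7) = -425*I*sqrt(2)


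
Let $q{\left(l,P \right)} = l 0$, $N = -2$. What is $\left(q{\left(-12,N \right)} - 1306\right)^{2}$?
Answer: $1705636$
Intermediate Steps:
$q{\left(l,P \right)} = 0$
$\left(q{\left(-12,N \right)} - 1306\right)^{2} = \left(0 - 1306\right)^{2} = \left(-1306\right)^{2} = 1705636$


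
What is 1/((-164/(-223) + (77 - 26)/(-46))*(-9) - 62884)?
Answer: -10258/645029611 ≈ -1.5903e-5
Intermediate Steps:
1/((-164/(-223) + (77 - 26)/(-46))*(-9) - 62884) = 1/((-164*(-1/223) + 51*(-1/46))*(-9) - 62884) = 1/((164/223 - 51/46)*(-9) - 62884) = 1/(-3829/10258*(-9) - 62884) = 1/(34461/10258 - 62884) = 1/(-645029611/10258) = -10258/645029611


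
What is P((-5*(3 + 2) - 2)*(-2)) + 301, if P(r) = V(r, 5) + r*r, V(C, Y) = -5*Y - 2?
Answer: 3190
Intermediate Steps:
V(C, Y) = -2 - 5*Y
P(r) = -27 + r**2 (P(r) = (-2 - 5*5) + r*r = (-2 - 25) + r**2 = -27 + r**2)
P((-5*(3 + 2) - 2)*(-2)) + 301 = (-27 + ((-5*(3 + 2) - 2)*(-2))**2) + 301 = (-27 + ((-5*5 - 2)*(-2))**2) + 301 = (-27 + ((-25 - 2)*(-2))**2) + 301 = (-27 + (-27*(-2))**2) + 301 = (-27 + 54**2) + 301 = (-27 + 2916) + 301 = 2889 + 301 = 3190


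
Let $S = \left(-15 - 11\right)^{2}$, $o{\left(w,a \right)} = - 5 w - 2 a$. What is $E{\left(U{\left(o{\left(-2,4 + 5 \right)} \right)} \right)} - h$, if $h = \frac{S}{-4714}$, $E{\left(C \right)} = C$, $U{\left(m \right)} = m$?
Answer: $- \frac{18518}{2357} \approx -7.8566$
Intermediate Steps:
$S = 676$ ($S = \left(-26\right)^{2} = 676$)
$h = - \frac{338}{2357}$ ($h = \frac{676}{-4714} = 676 \left(- \frac{1}{4714}\right) = - \frac{338}{2357} \approx -0.1434$)
$E{\left(U{\left(o{\left(-2,4 + 5 \right)} \right)} \right)} - h = \left(\left(-5\right) \left(-2\right) - 2 \left(4 + 5\right)\right) - - \frac{338}{2357} = \left(10 - 18\right) + \frac{338}{2357} = -8 + \frac{338}{2357} = - \frac{18518}{2357}$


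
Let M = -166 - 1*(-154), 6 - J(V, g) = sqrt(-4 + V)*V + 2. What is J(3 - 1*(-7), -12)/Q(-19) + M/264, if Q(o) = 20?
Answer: 17/110 - sqrt(6)/2 ≈ -1.0702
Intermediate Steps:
J(V, g) = 4 - V*sqrt(-4 + V) (J(V, g) = 6 - (sqrt(-4 + V)*V + 2) = 6 - (V*sqrt(-4 + V) + 2) = 6 - (2 + V*sqrt(-4 + V)) = 6 + (-2 - V*sqrt(-4 + V)) = 4 - V*sqrt(-4 + V))
M = -12 (M = -166 + 154 = -12)
J(3 - 1*(-7), -12)/Q(-19) + M/264 = (4 - (3 - 1*(-7))*sqrt(-4 + (3 - 1*(-7))))/20 - 12/264 = (4 - (3 + 7)*sqrt(-4 + (3 + 7)))*(1/20) - 12*1/264 = (4 - 1*10*sqrt(-4 + 10))*(1/20) - 1/22 = (4 - 1*10*sqrt(6))*(1/20) - 1/22 = (4 - 10*sqrt(6))*(1/20) - 1/22 = (1/5 - sqrt(6)/2) - 1/22 = 17/110 - sqrt(6)/2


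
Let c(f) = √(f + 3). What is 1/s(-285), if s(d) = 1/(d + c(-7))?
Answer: -285 + 2*I ≈ -285.0 + 2.0*I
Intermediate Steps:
c(f) = √(3 + f)
s(d) = 1/(d + 2*I) (s(d) = 1/(d + √(3 - 7)) = 1/(d + √(-4)) = 1/(d + 2*I))
1/s(-285) = 1/(1/(-285 + 2*I)) = 1/((-285 - 2*I)/81229) = -285 + 2*I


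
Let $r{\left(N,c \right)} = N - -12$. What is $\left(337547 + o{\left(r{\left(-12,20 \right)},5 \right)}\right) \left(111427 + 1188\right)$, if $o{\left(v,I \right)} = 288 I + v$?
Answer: $38175021005$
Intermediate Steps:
$r{\left(N,c \right)} = 12 + N$ ($r{\left(N,c \right)} = N + 12 = 12 + N$)
$o{\left(v,I \right)} = v + 288 I$
$\left(337547 + o{\left(r{\left(-12,20 \right)},5 \right)}\right) \left(111427 + 1188\right) = \left(337547 + \left(\left(12 - 12\right) + 288 \cdot 5\right)\right) \left(111427 + 1188\right) = \left(337547 + \left(0 + 1440\right)\right) 112615 = \left(337547 + 1440\right) 112615 = 338987 \cdot 112615 = 38175021005$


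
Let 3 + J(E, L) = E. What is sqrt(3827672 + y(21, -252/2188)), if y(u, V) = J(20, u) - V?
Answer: sqrt(1145279032462)/547 ≈ 1956.4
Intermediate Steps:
J(E, L) = -3 + E
y(u, V) = 17 - V (y(u, V) = (-3 + 20) - V = 17 - V)
sqrt(3827672 + y(21, -252/2188)) = sqrt(3827672 + (17 - (-252)/2188)) = sqrt(3827672 + (17 - 1*(-63/547))) = sqrt(3827672 + (17 + 63/547)) = sqrt(3827672 + 9362/547) = sqrt(2093745946/547) = sqrt(1145279032462)/547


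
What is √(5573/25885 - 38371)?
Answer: I*√25709700619370/25885 ≈ 195.88*I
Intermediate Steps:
√(5573/25885 - 38371) = √(-993227762/25885) = I*√25709700619370/25885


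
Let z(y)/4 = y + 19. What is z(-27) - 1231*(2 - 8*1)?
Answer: 7354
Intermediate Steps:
z(y) = 76 + 4*y (z(y) = 4*(y + 19) = 4*(19 + y) = 76 + 4*y)
z(-27) - 1231*(2 - 8*1) = (76 + 4*(-27)) - 1231*(2 - 8*1) = (76 - 108) - 1231*(2 - 8) = -32 - 1231*(-6) = -32 + 7386 = 7354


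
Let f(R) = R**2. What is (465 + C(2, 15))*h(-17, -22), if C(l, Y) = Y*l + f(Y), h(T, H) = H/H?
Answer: 720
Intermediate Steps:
h(T, H) = 1
C(l, Y) = Y**2 + Y*l (C(l, Y) = Y*l + Y**2 = Y**2 + Y*l)
(465 + C(2, 15))*h(-17, -22) = (465 + 15*(15 + 2))*1 = (465 + 15*17)*1 = (465 + 255)*1 = 720*1 = 720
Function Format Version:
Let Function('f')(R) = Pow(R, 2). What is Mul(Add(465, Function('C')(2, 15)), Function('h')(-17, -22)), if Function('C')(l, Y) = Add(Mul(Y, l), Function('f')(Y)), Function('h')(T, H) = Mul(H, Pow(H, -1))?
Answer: 720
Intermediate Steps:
Function('h')(T, H) = 1
Function('C')(l, Y) = Add(Pow(Y, 2), Mul(Y, l)) (Function('C')(l, Y) = Add(Mul(Y, l), Pow(Y, 2)) = Add(Pow(Y, 2), Mul(Y, l)))
Mul(Add(465, Function('C')(2, 15)), Function('h')(-17, -22)) = Mul(Add(465, Mul(15, Add(15, 2))), 1) = Mul(Add(465, Mul(15, 17)), 1) = Mul(Add(465, 255), 1) = Mul(720, 1) = 720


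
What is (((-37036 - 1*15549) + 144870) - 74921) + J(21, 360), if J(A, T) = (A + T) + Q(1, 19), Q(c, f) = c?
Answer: 17746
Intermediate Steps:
J(A, T) = 1 + A + T (J(A, T) = (A + T) + 1 = 1 + A + T)
(((-37036 - 1*15549) + 144870) - 74921) + J(21, 360) = (((-37036 - 1*15549) + 144870) - 74921) + (1 + 21 + 360) = (((-37036 - 15549) + 144870) - 74921) + 382 = ((-52585 + 144870) - 74921) + 382 = (92285 - 74921) + 382 = 17364 + 382 = 17746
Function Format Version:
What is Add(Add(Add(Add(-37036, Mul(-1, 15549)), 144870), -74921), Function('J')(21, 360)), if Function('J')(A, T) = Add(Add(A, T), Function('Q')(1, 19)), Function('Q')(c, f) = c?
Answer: 17746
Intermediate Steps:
Function('J')(A, T) = Add(1, A, T) (Function('J')(A, T) = Add(Add(A, T), 1) = Add(1, A, T))
Add(Add(Add(Add(-37036, Mul(-1, 15549)), 144870), -74921), Function('J')(21, 360)) = Add(Add(Add(Add(-37036, Mul(-1, 15549)), 144870), -74921), Add(1, 21, 360)) = Add(Add(Add(Add(-37036, -15549), 144870), -74921), 382) = Add(Add(Add(-52585, 144870), -74921), 382) = Add(Add(92285, -74921), 382) = Add(17364, 382) = 17746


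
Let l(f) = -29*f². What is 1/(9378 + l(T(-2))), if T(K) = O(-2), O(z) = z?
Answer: 1/9262 ≈ 0.00010797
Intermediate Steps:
T(K) = -2
1/(9378 + l(T(-2))) = 1/(9378 - 29*(-2)²) = 1/(9378 - 29*4) = 1/(9378 - 116) = 1/9262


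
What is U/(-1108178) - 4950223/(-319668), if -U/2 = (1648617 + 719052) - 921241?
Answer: 3205240857751/177124522452 ≈ 18.096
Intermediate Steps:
U = -2892856 (U = -2*((1648617 + 719052) - 921241) = -2*(2367669 - 921241) = -2*1446428 = -2892856)
U/(-1108178) - 4950223/(-319668) = -2892856/(-1108178) - 4950223/(-319668) = -2892856*(-1/1108178) - 4950223*(-1/319668) = 1446428/554089 + 4950223/319668 = 3205240857751/177124522452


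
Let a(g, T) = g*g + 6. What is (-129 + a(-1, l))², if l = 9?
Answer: 14884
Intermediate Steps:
a(g, T) = 6 + g² (a(g, T) = g² + 6 = 6 + g²)
(-129 + a(-1, l))² = (-129 + (6 + (-1)²))² = (-129 + (6 + 1))² = (-129 + 7)² = (-122)² = 14884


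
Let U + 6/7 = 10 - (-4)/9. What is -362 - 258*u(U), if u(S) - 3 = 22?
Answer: -6812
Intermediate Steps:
U = 604/63 (U = -6/7 + (10 - (-4)/9) = -6/7 + (10 - 1*(-4/9)) = -6/7 + (10 + 4/9) = -6/7 + 94/9 = 604/63 ≈ 9.5873)
u(S) = 25 (u(S) = 3 + 22 = 25)
-362 - 258*u(U) = -362 - 258*25 = -362 - 6450 = -6812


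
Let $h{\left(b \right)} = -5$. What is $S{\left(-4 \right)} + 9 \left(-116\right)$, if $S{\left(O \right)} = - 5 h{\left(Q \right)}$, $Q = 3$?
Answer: $-1019$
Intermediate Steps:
$S{\left(O \right)} = 25$ ($S{\left(O \right)} = \left(-5\right) \left(-5\right) = 25$)
$S{\left(-4 \right)} + 9 \left(-116\right) = 25 + 9 \left(-116\right) = 25 - 1044 = -1019$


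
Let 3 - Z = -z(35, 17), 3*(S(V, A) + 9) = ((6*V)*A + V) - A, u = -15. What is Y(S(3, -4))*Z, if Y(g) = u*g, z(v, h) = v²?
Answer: 564880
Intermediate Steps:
S(V, A) = -9 - A/3 + V/3 + 2*A*V (S(V, A) = -9 + (((6*V)*A + V) - A)/3 = -9 + ((6*A*V + V) - A)/3 = -9 + ((V + 6*A*V) - A)/3 = -9 + (V - A + 6*A*V)/3 = -9 + (-A/3 + V/3 + 2*A*V) = -9 - A/3 + V/3 + 2*A*V)
Y(g) = -15*g
Z = 1228 (Z = 3 - (-1)*35² = 3 - (-1)*1225 = 3 - 1*(-1225) = 3 + 1225 = 1228)
Y(S(3, -4))*Z = -15*(-9 - ⅓*(-4) + (⅓)*3 + 2*(-4)*3)*1228 = -15*(-9 + 4/3 + 1 - 24)*1228 = -15*(-92/3)*1228 = 460*1228 = 564880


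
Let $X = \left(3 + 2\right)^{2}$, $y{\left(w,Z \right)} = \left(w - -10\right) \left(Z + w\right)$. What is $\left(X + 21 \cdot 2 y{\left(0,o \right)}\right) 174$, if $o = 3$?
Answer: $223590$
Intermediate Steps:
$y{\left(w,Z \right)} = \left(10 + w\right) \left(Z + w\right)$ ($y{\left(w,Z \right)} = \left(w + 10\right) \left(Z + w\right) = \left(10 + w\right) \left(Z + w\right)$)
$X = 25$ ($X = 5^{2} = 25$)
$\left(X + 21 \cdot 2 y{\left(0,o \right)}\right) 174 = \left(25 + 21 \cdot 2 \left(0^{2} + 10 \cdot 3 + 10 \cdot 0 + 3 \cdot 0\right)\right) 174 = \left(25 + 21 \cdot 2 \left(0 + 30 + 0 + 0\right)\right) 174 = \left(25 + 21 \cdot 2 \cdot 30\right) 174 = \left(25 + 21 \cdot 60\right) 174 = \left(25 + 1260\right) 174 = 1285 \cdot 174 = 223590$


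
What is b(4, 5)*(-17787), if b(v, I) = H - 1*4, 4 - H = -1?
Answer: -17787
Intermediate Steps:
H = 5 (H = 4 - 1*(-1) = 4 + 1 = 5)
b(v, I) = 1 (b(v, I) = 5 - 1*4 = 5 - 4 = 1)
b(4, 5)*(-17787) = 1*(-17787) = -17787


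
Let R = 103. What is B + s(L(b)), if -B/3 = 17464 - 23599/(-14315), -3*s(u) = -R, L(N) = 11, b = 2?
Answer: -2248712386/42945 ≈ -52363.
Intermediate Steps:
s(u) = 103/3 (s(u) = -(-1)*103/3 = -⅓*(-103) = 103/3)
B = -750062277/14315 (B = -3*(17464 - 23599/(-14315)) = -3*(17464 - 23599*(-1/14315)) = -3*(17464 + 23599/14315) = -3*250020759/14315 = -750062277/14315 ≈ -52397.)
B + s(L(b)) = -750062277/14315 + 103/3 = -2248712386/42945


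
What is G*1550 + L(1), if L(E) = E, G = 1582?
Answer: 2452101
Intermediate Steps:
G*1550 + L(1) = 1582*1550 + 1 = 2452100 + 1 = 2452101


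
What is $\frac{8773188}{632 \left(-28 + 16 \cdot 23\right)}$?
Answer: $\frac{2193297}{53720} \approx 40.828$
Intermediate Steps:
$\frac{8773188}{632 \left(-28 + 16 \cdot 23\right)} = \frac{8773188}{632 \left(-28 + 368\right)} = \frac{8773188}{632 \cdot 340} = \frac{8773188}{214880} = 8773188 \cdot \frac{1}{214880} = \frac{2193297}{53720}$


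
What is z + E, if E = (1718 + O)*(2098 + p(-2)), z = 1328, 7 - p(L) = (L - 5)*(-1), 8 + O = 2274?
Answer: 8359760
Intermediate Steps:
O = 2266 (O = -8 + 2274 = 2266)
p(L) = 2 + L (p(L) = 7 - (L - 5)*(-1) = 7 - (-5 + L)*(-1) = 7 - (5 - L) = 7 + (-5 + L) = 2 + L)
E = 8358432 (E = (1718 + 2266)*(2098 + (2 - 2)) = 3984*(2098 + 0) = 3984*2098 = 8358432)
z + E = 1328 + 8358432 = 8359760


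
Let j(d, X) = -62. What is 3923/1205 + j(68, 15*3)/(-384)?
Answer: 790571/231360 ≈ 3.4171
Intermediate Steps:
3923/1205 + j(68, 15*3)/(-384) = 3923/1205 - 62/(-384) = 3923*(1/1205) - 62*(-1/384) = 3923/1205 + 31/192 = 790571/231360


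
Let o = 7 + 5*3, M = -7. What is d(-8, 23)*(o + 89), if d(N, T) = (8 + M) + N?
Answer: -777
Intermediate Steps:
d(N, T) = 1 + N (d(N, T) = (8 - 7) + N = 1 + N)
o = 22 (o = 7 + 15 = 22)
d(-8, 23)*(o + 89) = (1 - 8)*(22 + 89) = -7*111 = -777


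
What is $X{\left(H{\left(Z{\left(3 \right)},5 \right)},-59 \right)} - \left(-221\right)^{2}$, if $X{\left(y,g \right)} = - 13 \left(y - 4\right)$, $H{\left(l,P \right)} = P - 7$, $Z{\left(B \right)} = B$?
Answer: $-48763$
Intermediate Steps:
$H{\left(l,P \right)} = -7 + P$
$X{\left(y,g \right)} = 52 - 13 y$ ($X{\left(y,g \right)} = - 13 \left(-4 + y\right) = 52 - 13 y$)
$X{\left(H{\left(Z{\left(3 \right)},5 \right)},-59 \right)} - \left(-221\right)^{2} = \left(52 - 13 \left(-7 + 5\right)\right) - \left(-221\right)^{2} = \left(52 - -26\right) - 48841 = \left(52 + 26\right) - 48841 = 78 - 48841 = -48763$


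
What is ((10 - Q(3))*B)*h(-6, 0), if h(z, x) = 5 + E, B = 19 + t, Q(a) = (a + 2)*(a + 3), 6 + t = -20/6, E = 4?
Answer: -1740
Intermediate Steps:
t = -28/3 (t = -6 - 20/6 = -6 - 20*1/6 = -6 - 10/3 = -28/3 ≈ -9.3333)
Q(a) = (2 + a)*(3 + a)
B = 29/3 (B = 19 - 28/3 = 29/3 ≈ 9.6667)
h(z, x) = 9 (h(z, x) = 5 + 4 = 9)
((10 - Q(3))*B)*h(-6, 0) = ((10 - (6 + 3**2 + 5*3))*(29/3))*9 = ((10 - (6 + 9 + 15))*(29/3))*9 = ((10 - 1*30)*(29/3))*9 = ((10 - 30)*(29/3))*9 = -20*29/3*9 = -580/3*9 = -1740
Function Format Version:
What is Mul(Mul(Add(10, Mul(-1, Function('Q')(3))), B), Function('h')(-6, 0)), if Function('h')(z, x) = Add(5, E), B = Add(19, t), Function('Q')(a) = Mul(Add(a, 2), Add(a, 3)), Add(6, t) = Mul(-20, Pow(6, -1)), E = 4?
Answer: -1740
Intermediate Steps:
t = Rational(-28, 3) (t = Add(-6, Mul(-20, Pow(6, -1))) = Add(-6, Mul(-20, Rational(1, 6))) = Add(-6, Rational(-10, 3)) = Rational(-28, 3) ≈ -9.3333)
Function('Q')(a) = Mul(Add(2, a), Add(3, a))
B = Rational(29, 3) (B = Add(19, Rational(-28, 3)) = Rational(29, 3) ≈ 9.6667)
Function('h')(z, x) = 9 (Function('h')(z, x) = Add(5, 4) = 9)
Mul(Mul(Add(10, Mul(-1, Function('Q')(3))), B), Function('h')(-6, 0)) = Mul(Mul(Add(10, Mul(-1, Add(6, Pow(3, 2), Mul(5, 3)))), Rational(29, 3)), 9) = Mul(Mul(Add(10, Mul(-1, Add(6, 9, 15))), Rational(29, 3)), 9) = Mul(Mul(Add(10, Mul(-1, 30)), Rational(29, 3)), 9) = Mul(Mul(Add(10, -30), Rational(29, 3)), 9) = Mul(Mul(-20, Rational(29, 3)), 9) = Mul(Rational(-580, 3), 9) = -1740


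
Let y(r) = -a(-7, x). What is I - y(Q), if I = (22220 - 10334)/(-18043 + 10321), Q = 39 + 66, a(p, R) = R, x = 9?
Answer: 9602/1287 ≈ 7.4608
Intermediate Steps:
Q = 105
y(r) = -9 (y(r) = -1*9 = -9)
I = -1981/1287 (I = 11886/(-7722) = 11886*(-1/7722) = -1981/1287 ≈ -1.5392)
I - y(Q) = -1981/1287 - 1*(-9) = -1981/1287 + 9 = 9602/1287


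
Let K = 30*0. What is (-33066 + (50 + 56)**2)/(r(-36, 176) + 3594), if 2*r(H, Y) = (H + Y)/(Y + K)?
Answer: -1921040/316307 ≈ -6.0733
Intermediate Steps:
K = 0
r(H, Y) = (H + Y)/(2*Y) (r(H, Y) = ((H + Y)/(Y + 0))/2 = ((H + Y)/Y)/2 = (H + Y)/(2*Y))
(-33066 + (50 + 56)**2)/(r(-36, 176) + 3594) = (-33066 + (50 + 56)**2)/((1/2)*(-36 + 176)/176 + 3594) = (-33066 + 106**2)/((1/2)*(1/176)*140 + 3594) = (-33066 + 11236)/(35/88 + 3594) = -21830/316307/88 = -21830*88/316307 = -1921040/316307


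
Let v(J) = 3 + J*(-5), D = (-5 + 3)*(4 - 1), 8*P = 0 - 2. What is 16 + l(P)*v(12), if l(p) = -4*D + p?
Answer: -5351/4 ≈ -1337.8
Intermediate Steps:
P = -¼ (P = (0 - 2)/8 = (⅛)*(-2) = -¼ ≈ -0.25000)
D = -6 (D = -2*3 = -6)
l(p) = 24 + p (l(p) = -4*(-6) + p = 24 + p)
v(J) = 3 - 5*J
16 + l(P)*v(12) = 16 + (24 - ¼)*(3 - 5*12) = 16 + 95*(3 - 60)/4 = 16 + (95/4)*(-57) = 16 - 5415/4 = -5351/4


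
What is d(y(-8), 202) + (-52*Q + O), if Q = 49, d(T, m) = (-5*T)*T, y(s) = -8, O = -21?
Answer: -2889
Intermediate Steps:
d(T, m) = -5*T²
d(y(-8), 202) + (-52*Q + O) = -5*(-8)² + (-52*49 - 21) = -5*64 + (-2548 - 21) = -320 - 2569 = -2889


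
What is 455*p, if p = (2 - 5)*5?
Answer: -6825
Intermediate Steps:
p = -15 (p = -3*5 = -15)
455*p = 455*(-15) = -6825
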